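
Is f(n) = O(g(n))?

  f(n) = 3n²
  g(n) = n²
True

f(n) = 3n² and g(n) = n² are both O(n²).
Big-O permits equal growth rates (f ≤ c·g for some c), so f(n) = O(g(n)) is true.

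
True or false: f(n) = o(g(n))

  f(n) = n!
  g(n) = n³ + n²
False

f(n) = n! is O(n!), and g(n) = n³ + n² is O(n³).
Since O(n!) grows faster than or equal to O(n³), f(n) = o(g(n)) is false.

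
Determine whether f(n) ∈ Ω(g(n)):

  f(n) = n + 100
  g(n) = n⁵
False

f(n) = n + 100 is O(n), and g(n) = n⁵ is O(n⁵).
Since O(n) grows slower than O(n⁵), f(n) = Ω(g(n)) is false.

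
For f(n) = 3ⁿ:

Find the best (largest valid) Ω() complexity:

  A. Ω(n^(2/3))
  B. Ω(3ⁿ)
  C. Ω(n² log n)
B

f(n) = 3ⁿ is Ω(3ⁿ).
All listed options are valid Big-Ω bounds (lower bounds),
but Ω(3ⁿ) is the tightest (largest valid bound).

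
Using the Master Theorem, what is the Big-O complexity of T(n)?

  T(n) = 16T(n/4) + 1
Θ(n²)

Master Theorem: a = 16, b = 4, f(n) = 1.
Compute the critical exponent d = log₄(16) = 2.
Compare f(n) = Θ(1) against n^d:
  k = 0 < d = 2, so f(n) = O(n^(d-ε)) — Case 1.
  The recursion cost dominates: T(n) = Θ(n^d) = Θ(n²).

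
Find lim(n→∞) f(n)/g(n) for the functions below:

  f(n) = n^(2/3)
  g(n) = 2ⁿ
0

Since n^(2/3) (O(n^(2/3))) grows slower than 2ⁿ (O(2ⁿ)),
the ratio f(n)/g(n) → 0 as n → ∞.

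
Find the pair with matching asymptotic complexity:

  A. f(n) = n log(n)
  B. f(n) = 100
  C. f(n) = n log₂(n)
A and C

Examining each function:
  A. n log(n) is O(n log n)
  B. 100 is O(1)
  C. n log₂(n) is O(n log n)

Functions A and C both have the same complexity class.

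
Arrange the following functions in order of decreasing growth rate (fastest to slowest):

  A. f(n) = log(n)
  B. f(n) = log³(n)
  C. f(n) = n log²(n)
C > B > A

Comparing growth rates:
C = n log²(n) is O(n log² n)
B = log³(n) is O(log³ n)
A = log(n) is O(log n)

Therefore, the order from fastest to slowest is: C > B > A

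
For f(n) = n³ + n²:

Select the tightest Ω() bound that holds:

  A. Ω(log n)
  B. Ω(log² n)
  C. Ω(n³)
C

f(n) = n³ + n² is Ω(n³).
All listed options are valid Big-Ω bounds (lower bounds),
but Ω(n³) is the tightest (largest valid bound).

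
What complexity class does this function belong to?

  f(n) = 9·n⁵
O(n⁵)

The dominant term in 9·n⁵ is 9·n⁵, which is Θ(n⁵).
Constants are absorbed, so the tightest bound is O(n⁵).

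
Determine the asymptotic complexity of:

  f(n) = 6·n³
O(n³)

The dominant term in 6·n³ is 6·n³, which is Θ(n³).
Constants are absorbed, so the tightest bound is O(n³).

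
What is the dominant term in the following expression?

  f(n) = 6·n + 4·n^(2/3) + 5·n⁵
5·n⁵

Looking at each term:
  - 6·n is O(n)
  - 4·n^(2/3) is O(n^(2/3))
  - 5·n⁵ is O(n⁵)

The term 5·n⁵ (O(n⁵)) grows fastest and dominates all others.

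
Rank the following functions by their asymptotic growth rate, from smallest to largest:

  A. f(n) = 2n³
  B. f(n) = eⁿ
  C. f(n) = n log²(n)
C < A < B

Comparing growth rates:
C = n log²(n) is O(n log² n)
A = 2n³ is O(n³)
B = eⁿ is O(eⁿ)

Therefore, the order from slowest to fastest is: C < A < B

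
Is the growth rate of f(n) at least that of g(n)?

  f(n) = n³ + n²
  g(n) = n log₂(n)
True

f(n) = n³ + n² is O(n³), and g(n) = n log₂(n) is O(n log n).
Since O(n³) grows at least as fast as O(n log n), f(n) = Ω(g(n)) is true.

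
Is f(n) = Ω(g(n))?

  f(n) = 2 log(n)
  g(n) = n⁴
False

f(n) = 2 log(n) is O(log n), and g(n) = n⁴ is O(n⁴).
Since O(log n) grows slower than O(n⁴), f(n) = Ω(g(n)) is false.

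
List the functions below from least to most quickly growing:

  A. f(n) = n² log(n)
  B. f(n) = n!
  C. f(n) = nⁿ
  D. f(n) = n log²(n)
D < A < B < C

Comparing growth rates:
D = n log²(n) is O(n log² n)
A = n² log(n) is O(n² log n)
B = n! is O(n!)
C = nⁿ is O(nⁿ)

Therefore, the order from slowest to fastest is: D < A < B < C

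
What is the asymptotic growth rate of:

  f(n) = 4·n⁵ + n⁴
Θ(n⁵)

Order the terms by growth rate: n⁴ ≺ 4·n⁵.
The fastest-growing term 4·n⁵ dominates as n → ∞; dropping its constant factor gives Θ(n⁵).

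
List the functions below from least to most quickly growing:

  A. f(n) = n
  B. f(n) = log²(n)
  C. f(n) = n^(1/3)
B < C < A

Comparing growth rates:
B = log²(n) is O(log² n)
C = n^(1/3) is O(n^(1/3))
A = n is O(n)

Therefore, the order from slowest to fastest is: B < C < A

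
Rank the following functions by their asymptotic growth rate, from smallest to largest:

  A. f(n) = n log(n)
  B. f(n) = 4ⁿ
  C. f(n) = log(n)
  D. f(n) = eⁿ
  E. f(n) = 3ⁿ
C < A < D < E < B

Comparing growth rates:
C = log(n) is O(log n)
A = n log(n) is O(n log n)
D = eⁿ is O(eⁿ)
E = 3ⁿ is O(3ⁿ)
B = 4ⁿ is O(4ⁿ)

Therefore, the order from slowest to fastest is: C < A < D < E < B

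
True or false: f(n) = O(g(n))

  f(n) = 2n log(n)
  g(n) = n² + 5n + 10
True

f(n) = 2n log(n) is O(n log n), and g(n) = n² + 5n + 10 is O(n²).
Since O(n log n) ⊆ O(n²) (f grows no faster than g), f(n) = O(g(n)) is true.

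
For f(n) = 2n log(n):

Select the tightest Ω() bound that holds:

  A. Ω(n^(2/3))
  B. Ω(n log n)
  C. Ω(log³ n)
B

f(n) = 2n log(n) is Ω(n log n).
All listed options are valid Big-Ω bounds (lower bounds),
but Ω(n log n) is the tightest (largest valid bound).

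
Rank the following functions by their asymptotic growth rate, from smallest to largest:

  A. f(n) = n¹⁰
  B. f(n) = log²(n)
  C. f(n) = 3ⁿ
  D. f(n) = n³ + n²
B < D < A < C

Comparing growth rates:
B = log²(n) is O(log² n)
D = n³ + n² is O(n³)
A = n¹⁰ is O(n¹⁰)
C = 3ⁿ is O(3ⁿ)

Therefore, the order from slowest to fastest is: B < D < A < C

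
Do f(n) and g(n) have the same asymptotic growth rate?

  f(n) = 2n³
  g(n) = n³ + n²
True

f(n) = 2n³ and g(n) = n³ + n² are both O(n³).
Since they have the same asymptotic growth rate, f(n) = Θ(g(n)) is true.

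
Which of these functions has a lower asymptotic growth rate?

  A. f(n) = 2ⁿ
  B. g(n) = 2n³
B

f(n) = 2ⁿ is O(2ⁿ), while g(n) = 2n³ is O(n³).
Since O(n³) grows slower than O(2ⁿ), g(n) is dominated.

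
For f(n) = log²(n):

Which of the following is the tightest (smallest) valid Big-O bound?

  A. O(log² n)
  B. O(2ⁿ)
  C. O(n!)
A

f(n) = log²(n) is O(log² n).
All listed options are valid Big-O bounds (upper bounds),
but O(log² n) is the tightest (smallest valid bound).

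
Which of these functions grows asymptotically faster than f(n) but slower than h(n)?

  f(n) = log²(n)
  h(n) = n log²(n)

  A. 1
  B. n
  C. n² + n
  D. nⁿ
B

We need g(n) with log²(n) = o(g(n)) and g(n) = o(n log²(n)), i.e. O(log² n) ≺ g ≺ O(n log² n).
Check each option:
  A. 1 — O(1) does not grow strictly faster than f(n)
  B. n — O(n) is strictly between O(log² n) and O(n log² n) ✓
  C. n² + n — O(n²) does not grow strictly slower than h(n)
  D. nⁿ — O(nⁿ) does not grow strictly slower than h(n)

Only option B (n) lies strictly between.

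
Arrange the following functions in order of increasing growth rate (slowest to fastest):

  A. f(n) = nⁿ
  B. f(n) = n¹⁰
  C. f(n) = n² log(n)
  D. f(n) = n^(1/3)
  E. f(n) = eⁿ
D < C < B < E < A

Comparing growth rates:
D = n^(1/3) is O(n^(1/3))
C = n² log(n) is O(n² log n)
B = n¹⁰ is O(n¹⁰)
E = eⁿ is O(eⁿ)
A = nⁿ is O(nⁿ)

Therefore, the order from slowest to fastest is: D < C < B < E < A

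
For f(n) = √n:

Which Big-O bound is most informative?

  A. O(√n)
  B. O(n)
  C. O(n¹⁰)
A

f(n) = √n is O(√n).
All listed options are valid Big-O bounds (upper bounds),
but O(√n) is the tightest (smallest valid bound).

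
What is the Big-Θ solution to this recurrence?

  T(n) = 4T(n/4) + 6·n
Θ(n log n)

Master Theorem: a = 4, b = 4, f(n) = 6·n.
Compute the critical exponent d = log₄(4) = 1.
Compare f(n) = Θ(n) against n^d:
  k = 1 = d, so f(n) = Θ(n^d) — Case 2.
  Work is balanced across levels: T(n) = Θ(n^d log n) = Θ(n log n).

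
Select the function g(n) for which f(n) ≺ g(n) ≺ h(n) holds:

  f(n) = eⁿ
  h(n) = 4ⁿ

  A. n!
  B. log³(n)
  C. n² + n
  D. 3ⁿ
D

We need g(n) with eⁿ = o(g(n)) and g(n) = o(4ⁿ), i.e. O(eⁿ) ≺ g ≺ O(4ⁿ).
Check each option:
  A. n! — O(n!) does not grow strictly slower than h(n)
  B. log³(n) — O(log³ n) does not grow strictly faster than f(n)
  C. n² + n — O(n²) does not grow strictly faster than f(n)
  D. 3ⁿ — O(3ⁿ) is strictly between O(eⁿ) and O(4ⁿ) ✓

Only option D (3ⁿ) lies strictly between.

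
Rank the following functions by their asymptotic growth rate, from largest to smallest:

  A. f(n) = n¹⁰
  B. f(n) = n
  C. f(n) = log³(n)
A > B > C

Comparing growth rates:
A = n¹⁰ is O(n¹⁰)
B = n is O(n)
C = log³(n) is O(log³ n)

Therefore, the order from fastest to slowest is: A > B > C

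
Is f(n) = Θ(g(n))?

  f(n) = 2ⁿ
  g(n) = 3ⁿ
False

f(n) = 2ⁿ is O(2ⁿ), and g(n) = 3ⁿ is O(3ⁿ).
Since they have different growth rates, f(n) = Θ(g(n)) is false.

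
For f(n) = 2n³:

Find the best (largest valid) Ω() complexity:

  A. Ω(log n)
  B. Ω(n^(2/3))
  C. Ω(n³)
C

f(n) = 2n³ is Ω(n³).
All listed options are valid Big-Ω bounds (lower bounds),
but Ω(n³) is the tightest (largest valid bound).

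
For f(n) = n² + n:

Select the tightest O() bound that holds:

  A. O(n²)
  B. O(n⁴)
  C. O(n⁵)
A

f(n) = n² + n is O(n²).
All listed options are valid Big-O bounds (upper bounds),
but O(n²) is the tightest (smallest valid bound).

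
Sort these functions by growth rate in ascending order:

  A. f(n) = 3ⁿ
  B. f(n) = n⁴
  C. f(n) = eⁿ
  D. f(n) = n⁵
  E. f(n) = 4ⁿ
B < D < C < A < E

Comparing growth rates:
B = n⁴ is O(n⁴)
D = n⁵ is O(n⁵)
C = eⁿ is O(eⁿ)
A = 3ⁿ is O(3ⁿ)
E = 4ⁿ is O(4ⁿ)

Therefore, the order from slowest to fastest is: B < D < C < A < E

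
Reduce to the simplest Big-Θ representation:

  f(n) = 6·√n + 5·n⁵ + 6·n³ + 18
Θ(n⁵)

Order the terms by growth rate: 18 ≺ 6·√n ≺ 6·n³ ≺ 5·n⁵.
The fastest-growing term 5·n⁵ dominates as n → ∞; dropping its constant factor gives Θ(n⁵).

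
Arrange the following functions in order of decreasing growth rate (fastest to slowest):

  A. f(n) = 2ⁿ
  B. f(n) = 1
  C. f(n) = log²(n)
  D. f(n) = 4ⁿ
D > A > C > B

Comparing growth rates:
D = 4ⁿ is O(4ⁿ)
A = 2ⁿ is O(2ⁿ)
C = log²(n) is O(log² n)
B = 1 is O(1)

Therefore, the order from fastest to slowest is: D > A > C > B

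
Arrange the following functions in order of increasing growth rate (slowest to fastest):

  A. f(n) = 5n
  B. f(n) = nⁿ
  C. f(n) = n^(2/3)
C < A < B

Comparing growth rates:
C = n^(2/3) is O(n^(2/3))
A = 5n is O(n)
B = nⁿ is O(nⁿ)

Therefore, the order from slowest to fastest is: C < A < B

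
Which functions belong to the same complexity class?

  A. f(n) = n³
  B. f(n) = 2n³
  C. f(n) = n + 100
A and B

Examining each function:
  A. n³ is O(n³)
  B. 2n³ is O(n³)
  C. n + 100 is O(n)

Functions A and B both have the same complexity class.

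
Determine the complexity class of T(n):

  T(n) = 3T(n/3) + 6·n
Θ(n log n)

Master Theorem: a = 3, b = 3, f(n) = 6·n.
Compute the critical exponent d = log₃(3) = 1.
Compare f(n) = Θ(n) against n^d:
  k = 1 = d, so f(n) = Θ(n^d) — Case 2.
  Work is balanced across levels: T(n) = Θ(n^d log n) = Θ(n log n).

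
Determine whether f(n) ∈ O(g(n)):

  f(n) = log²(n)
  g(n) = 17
False

f(n) = log²(n) is O(log² n), and g(n) = 17 is O(1).
Since O(log² n) grows faster than O(1), f(n) = O(g(n)) is false.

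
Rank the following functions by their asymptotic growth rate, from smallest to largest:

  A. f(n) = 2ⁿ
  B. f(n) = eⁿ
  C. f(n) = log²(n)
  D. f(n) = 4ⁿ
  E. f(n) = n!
C < A < B < D < E

Comparing growth rates:
C = log²(n) is O(log² n)
A = 2ⁿ is O(2ⁿ)
B = eⁿ is O(eⁿ)
D = 4ⁿ is O(4ⁿ)
E = n! is O(n!)

Therefore, the order from slowest to fastest is: C < A < B < D < E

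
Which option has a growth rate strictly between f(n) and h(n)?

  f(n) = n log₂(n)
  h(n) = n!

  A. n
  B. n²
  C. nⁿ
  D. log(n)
B

We need g(n) with n log₂(n) = o(g(n)) and g(n) = o(n!), i.e. O(n log n) ≺ g ≺ O(n!).
Check each option:
  A. n — O(n) does not grow strictly faster than f(n)
  B. n² — O(n²) is strictly between O(n log n) and O(n!) ✓
  C. nⁿ — O(nⁿ) does not grow strictly slower than h(n)
  D. log(n) — O(log n) does not grow strictly faster than f(n)

Only option B (n²) lies strictly between.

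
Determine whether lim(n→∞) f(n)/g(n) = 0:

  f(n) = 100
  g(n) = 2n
True

f(n) = 100 is O(1), and g(n) = 2n is O(n).
Since O(1) grows strictly slower than O(n), f(n) = o(g(n)) is true.
This means lim(n→∞) f(n)/g(n) = 0.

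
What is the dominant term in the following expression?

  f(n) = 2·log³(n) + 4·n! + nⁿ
nⁿ

Looking at each term:
  - 2·log³(n) is O(log³ n)
  - 4·n! is O(n!)
  - nⁿ is O(nⁿ)

The term nⁿ (O(nⁿ)) grows fastest and dominates all others.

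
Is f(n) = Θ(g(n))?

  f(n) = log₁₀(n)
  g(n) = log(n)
True

f(n) = log₁₀(n) and g(n) = log(n) are both O(log n).
Since they have the same asymptotic growth rate, f(n) = Θ(g(n)) is true.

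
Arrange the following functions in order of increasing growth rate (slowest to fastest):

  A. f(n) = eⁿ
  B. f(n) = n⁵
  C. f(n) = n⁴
C < B < A

Comparing growth rates:
C = n⁴ is O(n⁴)
B = n⁵ is O(n⁵)
A = eⁿ is O(eⁿ)

Therefore, the order from slowest to fastest is: C < B < A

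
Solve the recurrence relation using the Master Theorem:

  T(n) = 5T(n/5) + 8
Θ(n)

Master Theorem: a = 5, b = 5, f(n) = 8.
Compute the critical exponent d = log₅(5) = 1.
Compare f(n) = Θ(1) against n^d:
  k = 0 < d = 1, so f(n) = O(n^(d-ε)) — Case 1.
  The recursion cost dominates: T(n) = Θ(n^d) = Θ(n).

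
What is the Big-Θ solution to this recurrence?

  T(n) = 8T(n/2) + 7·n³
Θ(n³ log n)

Master Theorem: a = 8, b = 2, f(n) = 7·n³.
Compute the critical exponent d = log₂(8) = 3.
Compare f(n) = Θ(n³) against n^d:
  k = 3 = d, so f(n) = Θ(n^d) — Case 2.
  Work is balanced across levels: T(n) = Θ(n^d log n) = Θ(n³ log n).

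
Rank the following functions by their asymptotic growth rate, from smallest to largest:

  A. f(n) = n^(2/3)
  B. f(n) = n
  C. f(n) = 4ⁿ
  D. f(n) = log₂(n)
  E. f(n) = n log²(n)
D < A < B < E < C

Comparing growth rates:
D = log₂(n) is O(log n)
A = n^(2/3) is O(n^(2/3))
B = n is O(n)
E = n log²(n) is O(n log² n)
C = 4ⁿ is O(4ⁿ)

Therefore, the order from slowest to fastest is: D < A < B < E < C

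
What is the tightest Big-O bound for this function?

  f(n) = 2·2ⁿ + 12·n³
O(2ⁿ)

The dominant term in 2·2ⁿ + 12·n³ is 2·2ⁿ, which is Θ(2ⁿ).
Lower-order terms (12·n³) are asymptotically negligible.
Constants are absorbed, so the tightest bound is O(2ⁿ).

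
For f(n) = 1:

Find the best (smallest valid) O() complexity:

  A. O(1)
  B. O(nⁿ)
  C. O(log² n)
A

f(n) = 1 is O(1).
All listed options are valid Big-O bounds (upper bounds),
but O(1) is the tightest (smallest valid bound).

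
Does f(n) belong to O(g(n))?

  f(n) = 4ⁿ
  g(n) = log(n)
False

f(n) = 4ⁿ is O(4ⁿ), and g(n) = log(n) is O(log n).
Since O(4ⁿ) grows faster than O(log n), f(n) = O(g(n)) is false.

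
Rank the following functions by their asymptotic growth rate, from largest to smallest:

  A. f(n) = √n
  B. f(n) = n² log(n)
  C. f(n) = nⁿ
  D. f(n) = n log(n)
C > B > D > A

Comparing growth rates:
C = nⁿ is O(nⁿ)
B = n² log(n) is O(n² log n)
D = n log(n) is O(n log n)
A = √n is O(√n)

Therefore, the order from fastest to slowest is: C > B > D > A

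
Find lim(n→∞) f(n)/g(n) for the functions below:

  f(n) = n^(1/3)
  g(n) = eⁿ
0

Since n^(1/3) (O(n^(1/3))) grows slower than eⁿ (O(eⁿ)),
the ratio f(n)/g(n) → 0 as n → ∞.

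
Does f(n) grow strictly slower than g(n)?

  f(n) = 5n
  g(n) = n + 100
False

f(n) = 5n is O(n), and g(n) = n + 100 is O(n).
Since they have the same growth rate, f(n) = o(g(n)) is false.
(f = o(g) requires f to grow strictly slower, not equal.)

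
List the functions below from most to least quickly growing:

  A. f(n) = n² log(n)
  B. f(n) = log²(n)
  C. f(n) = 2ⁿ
C > A > B

Comparing growth rates:
C = 2ⁿ is O(2ⁿ)
A = n² log(n) is O(n² log n)
B = log²(n) is O(log² n)

Therefore, the order from fastest to slowest is: C > A > B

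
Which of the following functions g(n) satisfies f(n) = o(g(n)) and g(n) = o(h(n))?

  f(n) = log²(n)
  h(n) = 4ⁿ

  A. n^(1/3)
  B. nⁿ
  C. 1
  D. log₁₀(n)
A

We need g(n) with log²(n) = o(g(n)) and g(n) = o(4ⁿ), i.e. O(log² n) ≺ g ≺ O(4ⁿ).
Check each option:
  A. n^(1/3) — O(n^(1/3)) is strictly between O(log² n) and O(4ⁿ) ✓
  B. nⁿ — O(nⁿ) does not grow strictly slower than h(n)
  C. 1 — O(1) does not grow strictly faster than f(n)
  D. log₁₀(n) — O(log n) does not grow strictly faster than f(n)

Only option A (n^(1/3)) lies strictly between.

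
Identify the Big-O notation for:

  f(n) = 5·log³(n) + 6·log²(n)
O(log³ n)

The dominant term in 5·log³(n) + 6·log²(n) is 5·log³(n), which is Θ(log³ n).
Lower-order terms (6·log²(n)) are asymptotically negligible.
Constants are absorbed, so the tightest bound is O(log³ n).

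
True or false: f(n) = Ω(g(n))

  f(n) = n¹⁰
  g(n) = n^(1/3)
True

f(n) = n¹⁰ is O(n¹⁰), and g(n) = n^(1/3) is O(n^(1/3)).
Since O(n¹⁰) grows at least as fast as O(n^(1/3)), f(n) = Ω(g(n)) is true.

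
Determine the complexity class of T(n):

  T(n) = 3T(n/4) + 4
Θ(n^log₄(3))

Master Theorem: a = 3, b = 4, f(n) = 4.
Compute the critical exponent d = log₄(3) = 0.792.
Compare f(n) = Θ(1) against n^d:
  k = 0 < d = 0.792, so f(n) = O(n^(d-ε)) — Case 1.
  The recursion cost dominates: T(n) = Θ(n^d) = Θ(n^log₄(3)).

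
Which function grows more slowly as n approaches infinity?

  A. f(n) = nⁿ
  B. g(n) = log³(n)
B

f(n) = nⁿ is O(nⁿ), while g(n) = log³(n) is O(log³ n).
Since O(log³ n) grows slower than O(nⁿ), g(n) is dominated.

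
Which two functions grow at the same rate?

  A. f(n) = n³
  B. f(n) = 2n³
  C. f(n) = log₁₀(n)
A and B

Examining each function:
  A. n³ is O(n³)
  B. 2n³ is O(n³)
  C. log₁₀(n) is O(log n)

Functions A and B both have the same complexity class.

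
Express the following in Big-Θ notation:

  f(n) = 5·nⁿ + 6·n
Θ(nⁿ)

Order the terms by growth rate: 6·n ≺ 5·nⁿ.
The fastest-growing term 5·nⁿ dominates as n → ∞; dropping its constant factor gives Θ(nⁿ).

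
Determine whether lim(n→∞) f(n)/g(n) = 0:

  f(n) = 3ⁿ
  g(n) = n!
True

f(n) = 3ⁿ is O(3ⁿ), and g(n) = n! is O(n!).
Since O(3ⁿ) grows strictly slower than O(n!), f(n) = o(g(n)) is true.
This means lim(n→∞) f(n)/g(n) = 0.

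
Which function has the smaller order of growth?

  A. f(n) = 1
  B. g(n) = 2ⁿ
A

f(n) = 1 is O(1), while g(n) = 2ⁿ is O(2ⁿ).
Since O(1) grows slower than O(2ⁿ), f(n) is dominated.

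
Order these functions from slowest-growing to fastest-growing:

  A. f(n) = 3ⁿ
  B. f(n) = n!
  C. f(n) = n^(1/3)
C < A < B

Comparing growth rates:
C = n^(1/3) is O(n^(1/3))
A = 3ⁿ is O(3ⁿ)
B = n! is O(n!)

Therefore, the order from slowest to fastest is: C < A < B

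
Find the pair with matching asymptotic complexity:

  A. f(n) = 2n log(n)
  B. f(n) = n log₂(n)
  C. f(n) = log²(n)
A and B

Examining each function:
  A. 2n log(n) is O(n log n)
  B. n log₂(n) is O(n log n)
  C. log²(n) is O(log² n)

Functions A and B both have the same complexity class.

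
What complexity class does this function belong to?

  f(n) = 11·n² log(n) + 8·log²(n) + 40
O(n² log n)

The dominant term in 11·n² log(n) + 8·log²(n) + 40 is 11·n² log(n), which is Θ(n² log n).
Lower-order terms (8·log²(n), 40) are asymptotically negligible.
Constants are absorbed, so the tightest bound is O(n² log n).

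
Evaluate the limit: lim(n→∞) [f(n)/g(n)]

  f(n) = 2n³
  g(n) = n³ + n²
2

Since 2n³ and n³ + n² have the same growth rate (O(n³)),
the ratio converges to a constant: 2.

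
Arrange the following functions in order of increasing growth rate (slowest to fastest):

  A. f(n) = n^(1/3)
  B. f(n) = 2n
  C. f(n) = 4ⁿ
A < B < C

Comparing growth rates:
A = n^(1/3) is O(n^(1/3))
B = 2n is O(n)
C = 4ⁿ is O(4ⁿ)

Therefore, the order from slowest to fastest is: A < B < C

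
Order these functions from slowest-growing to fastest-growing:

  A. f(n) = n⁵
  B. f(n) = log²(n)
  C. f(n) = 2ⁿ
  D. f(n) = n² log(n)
B < D < A < C

Comparing growth rates:
B = log²(n) is O(log² n)
D = n² log(n) is O(n² log n)
A = n⁵ is O(n⁵)
C = 2ⁿ is O(2ⁿ)

Therefore, the order from slowest to fastest is: B < D < A < C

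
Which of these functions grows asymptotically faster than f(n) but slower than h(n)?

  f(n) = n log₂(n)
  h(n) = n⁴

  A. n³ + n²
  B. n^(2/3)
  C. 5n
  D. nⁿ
A

We need g(n) with n log₂(n) = o(g(n)) and g(n) = o(n⁴), i.e. O(n log n) ≺ g ≺ O(n⁴).
Check each option:
  A. n³ + n² — O(n³) is strictly between O(n log n) and O(n⁴) ✓
  B. n^(2/3) — O(n^(2/3)) does not grow strictly faster than f(n)
  C. 5n — O(n) does not grow strictly faster than f(n)
  D. nⁿ — O(nⁿ) does not grow strictly slower than h(n)

Only option A (n³ + n²) lies strictly between.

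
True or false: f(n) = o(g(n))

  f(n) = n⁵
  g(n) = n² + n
False

f(n) = n⁵ is O(n⁵), and g(n) = n² + n is O(n²).
Since O(n⁵) grows faster than or equal to O(n²), f(n) = o(g(n)) is false.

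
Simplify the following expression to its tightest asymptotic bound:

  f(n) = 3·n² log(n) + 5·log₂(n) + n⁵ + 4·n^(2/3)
Θ(n⁵)

Order the terms by growth rate: 5·log₂(n) ≺ 4·n^(2/3) ≺ 3·n² log(n) ≺ n⁵.
The fastest-growing term n⁵ dominates as n → ∞; dropping its constant factor gives Θ(n⁵).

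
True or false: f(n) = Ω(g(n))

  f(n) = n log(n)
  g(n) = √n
True

f(n) = n log(n) is O(n log n), and g(n) = √n is O(√n).
Since O(n log n) grows at least as fast as O(√n), f(n) = Ω(g(n)) is true.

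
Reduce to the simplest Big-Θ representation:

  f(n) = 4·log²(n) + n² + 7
Θ(n²)

Order the terms by growth rate: 7 ≺ 4·log²(n) ≺ n².
The fastest-growing term n² dominates as n → ∞; dropping its constant factor gives Θ(n²).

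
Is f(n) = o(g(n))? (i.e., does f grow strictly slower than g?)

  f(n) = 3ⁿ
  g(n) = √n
False

f(n) = 3ⁿ is O(3ⁿ), and g(n) = √n is O(√n).
Since O(3ⁿ) grows faster than or equal to O(√n), f(n) = o(g(n)) is false.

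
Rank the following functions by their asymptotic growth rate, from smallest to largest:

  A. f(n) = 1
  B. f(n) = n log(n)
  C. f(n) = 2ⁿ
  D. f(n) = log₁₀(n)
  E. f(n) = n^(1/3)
A < D < E < B < C

Comparing growth rates:
A = 1 is O(1)
D = log₁₀(n) is O(log n)
E = n^(1/3) is O(n^(1/3))
B = n log(n) is O(n log n)
C = 2ⁿ is O(2ⁿ)

Therefore, the order from slowest to fastest is: A < D < E < B < C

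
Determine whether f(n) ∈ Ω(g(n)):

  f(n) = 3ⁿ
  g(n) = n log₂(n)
True

f(n) = 3ⁿ is O(3ⁿ), and g(n) = n log₂(n) is O(n log n).
Since O(3ⁿ) grows at least as fast as O(n log n), f(n) = Ω(g(n)) is true.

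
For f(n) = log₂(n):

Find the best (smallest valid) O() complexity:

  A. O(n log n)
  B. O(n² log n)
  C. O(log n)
C

f(n) = log₂(n) is O(log n).
All listed options are valid Big-O bounds (upper bounds),
but O(log n) is the tightest (smallest valid bound).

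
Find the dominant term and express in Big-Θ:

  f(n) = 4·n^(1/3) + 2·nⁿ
Θ(nⁿ)

Order the terms by growth rate: 4·n^(1/3) ≺ 2·nⁿ.
The fastest-growing term 2·nⁿ dominates as n → ∞; dropping its constant factor gives Θ(nⁿ).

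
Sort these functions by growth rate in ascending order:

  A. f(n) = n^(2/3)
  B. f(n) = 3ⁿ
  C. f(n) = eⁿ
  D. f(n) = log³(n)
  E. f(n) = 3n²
D < A < E < C < B

Comparing growth rates:
D = log³(n) is O(log³ n)
A = n^(2/3) is O(n^(2/3))
E = 3n² is O(n²)
C = eⁿ is O(eⁿ)
B = 3ⁿ is O(3ⁿ)

Therefore, the order from slowest to fastest is: D < A < E < C < B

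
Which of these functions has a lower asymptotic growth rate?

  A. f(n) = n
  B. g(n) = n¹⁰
A

f(n) = n is O(n), while g(n) = n¹⁰ is O(n¹⁰).
Since O(n) grows slower than O(n¹⁰), f(n) is dominated.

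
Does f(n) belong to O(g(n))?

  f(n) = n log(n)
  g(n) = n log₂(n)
True

f(n) = n log(n) and g(n) = n log₂(n) are both O(n log n).
Big-O permits equal growth rates (f ≤ c·g for some c), so f(n) = O(g(n)) is true.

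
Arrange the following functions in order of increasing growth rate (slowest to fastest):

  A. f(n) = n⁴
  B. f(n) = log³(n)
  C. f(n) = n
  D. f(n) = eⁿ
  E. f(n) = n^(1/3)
B < E < C < A < D

Comparing growth rates:
B = log³(n) is O(log³ n)
E = n^(1/3) is O(n^(1/3))
C = n is O(n)
A = n⁴ is O(n⁴)
D = eⁿ is O(eⁿ)

Therefore, the order from slowest to fastest is: B < E < C < A < D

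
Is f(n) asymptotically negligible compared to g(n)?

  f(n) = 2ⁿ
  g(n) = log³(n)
False

f(n) = 2ⁿ is O(2ⁿ), and g(n) = log³(n) is O(log³ n).
Since O(2ⁿ) grows faster than or equal to O(log³ n), f(n) = o(g(n)) is false.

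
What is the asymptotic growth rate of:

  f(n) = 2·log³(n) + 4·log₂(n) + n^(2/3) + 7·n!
Θ(n!)

Order the terms by growth rate: 4·log₂(n) ≺ 2·log³(n) ≺ n^(2/3) ≺ 7·n!.
The fastest-growing term 7·n! dominates as n → ∞; dropping its constant factor gives Θ(n!).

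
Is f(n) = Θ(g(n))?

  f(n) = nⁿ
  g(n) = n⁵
False

f(n) = nⁿ is O(nⁿ), and g(n) = n⁵ is O(n⁵).
Since they have different growth rates, f(n) = Θ(g(n)) is false.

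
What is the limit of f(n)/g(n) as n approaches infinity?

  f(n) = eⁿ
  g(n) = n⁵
∞

Since eⁿ (O(eⁿ)) grows faster than n⁵ (O(n⁵)),
the ratio f(n)/g(n) → ∞ as n → ∞.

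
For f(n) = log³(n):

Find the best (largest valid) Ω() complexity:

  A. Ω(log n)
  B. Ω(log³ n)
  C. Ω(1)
B

f(n) = log³(n) is Ω(log³ n).
All listed options are valid Big-Ω bounds (lower bounds),
but Ω(log³ n) is the tightest (largest valid bound).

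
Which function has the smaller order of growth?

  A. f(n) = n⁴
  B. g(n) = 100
B

f(n) = n⁴ is O(n⁴), while g(n) = 100 is O(1).
Since O(1) grows slower than O(n⁴), g(n) is dominated.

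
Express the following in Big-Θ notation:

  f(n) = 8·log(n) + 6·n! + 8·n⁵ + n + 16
Θ(n!)

Order the terms by growth rate: 16 ≺ 8·log(n) ≺ n ≺ 8·n⁵ ≺ 6·n!.
The fastest-growing term 6·n! dominates as n → ∞; dropping its constant factor gives Θ(n!).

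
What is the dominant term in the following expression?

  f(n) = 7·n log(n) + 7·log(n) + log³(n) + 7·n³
7·n³

Looking at each term:
  - 7·n log(n) is O(n log n)
  - 7·log(n) is O(log n)
  - log³(n) is O(log³ n)
  - 7·n³ is O(n³)

The term 7·n³ (O(n³)) grows fastest and dominates all others.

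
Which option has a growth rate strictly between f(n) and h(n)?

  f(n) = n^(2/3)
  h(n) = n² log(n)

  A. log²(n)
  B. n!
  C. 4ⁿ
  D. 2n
D

We need g(n) with n^(2/3) = o(g(n)) and g(n) = o(n² log(n)), i.e. O(n^(2/3)) ≺ g ≺ O(n² log n).
Check each option:
  A. log²(n) — O(log² n) does not grow strictly faster than f(n)
  B. n! — O(n!) does not grow strictly slower than h(n)
  C. 4ⁿ — O(4ⁿ) does not grow strictly slower than h(n)
  D. 2n — O(n) is strictly between O(n^(2/3)) and O(n² log n) ✓

Only option D (2n) lies strictly between.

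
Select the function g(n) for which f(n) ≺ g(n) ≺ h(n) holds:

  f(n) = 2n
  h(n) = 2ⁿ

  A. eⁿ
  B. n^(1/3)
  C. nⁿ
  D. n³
D

We need g(n) with 2n = o(g(n)) and g(n) = o(2ⁿ), i.e. O(n) ≺ g ≺ O(2ⁿ).
Check each option:
  A. eⁿ — O(eⁿ) does not grow strictly slower than h(n)
  B. n^(1/3) — O(n^(1/3)) does not grow strictly faster than f(n)
  C. nⁿ — O(nⁿ) does not grow strictly slower than h(n)
  D. n³ — O(n³) is strictly between O(n) and O(2ⁿ) ✓

Only option D (n³) lies strictly between.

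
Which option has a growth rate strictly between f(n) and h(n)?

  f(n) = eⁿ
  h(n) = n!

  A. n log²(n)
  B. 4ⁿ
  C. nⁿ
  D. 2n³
B

We need g(n) with eⁿ = o(g(n)) and g(n) = o(n!), i.e. O(eⁿ) ≺ g ≺ O(n!).
Check each option:
  A. n log²(n) — O(n log² n) does not grow strictly faster than f(n)
  B. 4ⁿ — O(4ⁿ) is strictly between O(eⁿ) and O(n!) ✓
  C. nⁿ — O(nⁿ) does not grow strictly slower than h(n)
  D. 2n³ — O(n³) does not grow strictly faster than f(n)

Only option B (4ⁿ) lies strictly between.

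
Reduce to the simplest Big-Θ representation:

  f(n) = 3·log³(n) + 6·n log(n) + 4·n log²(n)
Θ(n log² n)

Order the terms by growth rate: 3·log³(n) ≺ 6·n log(n) ≺ 4·n log²(n).
The fastest-growing term 4·n log²(n) dominates as n → ∞; dropping its constant factor gives Θ(n log² n).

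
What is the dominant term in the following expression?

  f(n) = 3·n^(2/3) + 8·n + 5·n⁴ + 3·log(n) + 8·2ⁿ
8·2ⁿ

Looking at each term:
  - 3·n^(2/3) is O(n^(2/3))
  - 8·n is O(n)
  - 5·n⁴ is O(n⁴)
  - 3·log(n) is O(log n)
  - 8·2ⁿ is O(2ⁿ)

The term 8·2ⁿ (O(2ⁿ)) grows fastest and dominates all others.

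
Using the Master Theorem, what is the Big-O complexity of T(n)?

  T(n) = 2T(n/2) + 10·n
Θ(n log n)

Master Theorem: a = 2, b = 2, f(n) = 10·n.
Compute the critical exponent d = log₂(2) = 1.
Compare f(n) = Θ(n) against n^d:
  k = 1 = d, so f(n) = Θ(n^d) — Case 2.
  Work is balanced across levels: T(n) = Θ(n^d log n) = Θ(n log n).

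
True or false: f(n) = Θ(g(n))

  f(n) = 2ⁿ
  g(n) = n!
False

f(n) = 2ⁿ is O(2ⁿ), and g(n) = n! is O(n!).
Since they have different growth rates, f(n) = Θ(g(n)) is false.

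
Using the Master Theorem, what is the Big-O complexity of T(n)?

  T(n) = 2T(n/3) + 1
Θ(n^log₃(2))

Master Theorem: a = 2, b = 3, f(n) = 1.
Compute the critical exponent d = log₃(2) = 0.631.
Compare f(n) = Θ(1) against n^d:
  k = 0 < d = 0.631, so f(n) = O(n^(d-ε)) — Case 1.
  The recursion cost dominates: T(n) = Θ(n^d) = Θ(n^log₃(2)).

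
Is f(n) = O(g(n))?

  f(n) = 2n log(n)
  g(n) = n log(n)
True

f(n) = 2n log(n) and g(n) = n log(n) are both O(n log n).
Big-O permits equal growth rates (f ≤ c·g for some c), so f(n) = O(g(n)) is true.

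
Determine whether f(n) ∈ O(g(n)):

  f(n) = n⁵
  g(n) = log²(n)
False

f(n) = n⁵ is O(n⁵), and g(n) = log²(n) is O(log² n).
Since O(n⁵) grows faster than O(log² n), f(n) = O(g(n)) is false.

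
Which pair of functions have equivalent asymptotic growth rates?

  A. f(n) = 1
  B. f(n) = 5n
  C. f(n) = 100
A and C

Examining each function:
  A. 1 is O(1)
  B. 5n is O(n)
  C. 100 is O(1)

Functions A and C both have the same complexity class.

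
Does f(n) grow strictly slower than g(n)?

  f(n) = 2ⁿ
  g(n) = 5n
False

f(n) = 2ⁿ is O(2ⁿ), and g(n) = 5n is O(n).
Since O(2ⁿ) grows faster than or equal to O(n), f(n) = o(g(n)) is false.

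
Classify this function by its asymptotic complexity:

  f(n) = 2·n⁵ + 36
O(n⁵)

The dominant term in 2·n⁵ + 36 is 2·n⁵, which is Θ(n⁵).
Lower-order terms (36) are asymptotically negligible.
Constants are absorbed, so the tightest bound is O(n⁵).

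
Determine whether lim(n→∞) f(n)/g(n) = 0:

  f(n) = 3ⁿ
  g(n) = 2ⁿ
False

f(n) = 3ⁿ is O(3ⁿ), and g(n) = 2ⁿ is O(2ⁿ).
Since O(3ⁿ) grows faster than or equal to O(2ⁿ), f(n) = o(g(n)) is false.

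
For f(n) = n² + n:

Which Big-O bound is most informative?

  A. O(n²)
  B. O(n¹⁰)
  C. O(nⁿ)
A

f(n) = n² + n is O(n²).
All listed options are valid Big-O bounds (upper bounds),
but O(n²) is the tightest (smallest valid bound).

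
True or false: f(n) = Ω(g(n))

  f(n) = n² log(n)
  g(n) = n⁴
False

f(n) = n² log(n) is O(n² log n), and g(n) = n⁴ is O(n⁴).
Since O(n² log n) grows slower than O(n⁴), f(n) = Ω(g(n)) is false.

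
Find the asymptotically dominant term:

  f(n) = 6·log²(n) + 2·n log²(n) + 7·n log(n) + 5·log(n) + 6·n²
6·n²

Looking at each term:
  - 6·log²(n) is O(log² n)
  - 2·n log²(n) is O(n log² n)
  - 7·n log(n) is O(n log n)
  - 5·log(n) is O(log n)
  - 6·n² is O(n²)

The term 6·n² (O(n²)) grows fastest and dominates all others.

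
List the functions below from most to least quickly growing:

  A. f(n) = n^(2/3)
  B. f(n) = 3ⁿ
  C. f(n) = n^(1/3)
B > A > C

Comparing growth rates:
B = 3ⁿ is O(3ⁿ)
A = n^(2/3) is O(n^(2/3))
C = n^(1/3) is O(n^(1/3))

Therefore, the order from fastest to slowest is: B > A > C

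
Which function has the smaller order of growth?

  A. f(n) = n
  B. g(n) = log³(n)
B

f(n) = n is O(n), while g(n) = log³(n) is O(log³ n).
Since O(log³ n) grows slower than O(n), g(n) is dominated.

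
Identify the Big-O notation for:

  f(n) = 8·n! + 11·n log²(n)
O(n!)

The dominant term in 8·n! + 11·n log²(n) is 8·n!, which is Θ(n!).
Lower-order terms (11·n log²(n)) are asymptotically negligible.
Constants are absorbed, so the tightest bound is O(n!).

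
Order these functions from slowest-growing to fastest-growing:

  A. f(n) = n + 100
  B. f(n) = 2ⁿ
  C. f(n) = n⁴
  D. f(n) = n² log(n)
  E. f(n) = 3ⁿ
A < D < C < B < E

Comparing growth rates:
A = n + 100 is O(n)
D = n² log(n) is O(n² log n)
C = n⁴ is O(n⁴)
B = 2ⁿ is O(2ⁿ)
E = 3ⁿ is O(3ⁿ)

Therefore, the order from slowest to fastest is: A < D < C < B < E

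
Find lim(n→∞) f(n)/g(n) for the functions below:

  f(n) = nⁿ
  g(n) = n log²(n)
∞

Since nⁿ (O(nⁿ)) grows faster than n log²(n) (O(n log² n)),
the ratio f(n)/g(n) → ∞ as n → ∞.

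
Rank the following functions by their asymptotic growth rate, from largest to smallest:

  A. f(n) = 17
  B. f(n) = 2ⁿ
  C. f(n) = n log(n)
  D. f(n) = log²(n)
B > C > D > A

Comparing growth rates:
B = 2ⁿ is O(2ⁿ)
C = n log(n) is O(n log n)
D = log²(n) is O(log² n)
A = 17 is O(1)

Therefore, the order from fastest to slowest is: B > C > D > A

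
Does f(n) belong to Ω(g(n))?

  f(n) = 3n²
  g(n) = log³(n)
True

f(n) = 3n² is O(n²), and g(n) = log³(n) is O(log³ n).
Since O(n²) grows at least as fast as O(log³ n), f(n) = Ω(g(n)) is true.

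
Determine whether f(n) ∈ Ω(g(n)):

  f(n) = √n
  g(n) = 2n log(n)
False

f(n) = √n is O(√n), and g(n) = 2n log(n) is O(n log n).
Since O(√n) grows slower than O(n log n), f(n) = Ω(g(n)) is false.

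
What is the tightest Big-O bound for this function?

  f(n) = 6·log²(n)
O(log² n)

The dominant term in 6·log²(n) is 6·log²(n), which is Θ(log² n).
Constants are absorbed, so the tightest bound is O(log² n).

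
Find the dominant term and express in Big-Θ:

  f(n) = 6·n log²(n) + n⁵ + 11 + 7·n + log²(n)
Θ(n⁵)

Order the terms by growth rate: 11 ≺ log²(n) ≺ 7·n ≺ 6·n log²(n) ≺ n⁵.
The fastest-growing term n⁵ dominates as n → ∞; dropping its constant factor gives Θ(n⁵).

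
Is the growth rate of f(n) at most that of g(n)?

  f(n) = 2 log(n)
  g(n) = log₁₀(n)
True

f(n) = 2 log(n) and g(n) = log₁₀(n) are both O(log n).
Big-O permits equal growth rates (f ≤ c·g for some c), so f(n) = O(g(n)) is true.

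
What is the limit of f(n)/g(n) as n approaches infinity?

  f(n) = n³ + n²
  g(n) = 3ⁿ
0

Since n³ + n² (O(n³)) grows slower than 3ⁿ (O(3ⁿ)),
the ratio f(n)/g(n) → 0 as n → ∞.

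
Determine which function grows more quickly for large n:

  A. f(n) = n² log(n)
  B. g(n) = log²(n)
A

f(n) = n² log(n) is O(n² log n), while g(n) = log²(n) is O(log² n).
Since O(n² log n) grows faster than O(log² n), f(n) dominates.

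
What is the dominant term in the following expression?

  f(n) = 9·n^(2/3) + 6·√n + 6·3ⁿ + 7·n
6·3ⁿ

Looking at each term:
  - 9·n^(2/3) is O(n^(2/3))
  - 6·√n is O(√n)
  - 6·3ⁿ is O(3ⁿ)
  - 7·n is O(n)

The term 6·3ⁿ (O(3ⁿ)) grows fastest and dominates all others.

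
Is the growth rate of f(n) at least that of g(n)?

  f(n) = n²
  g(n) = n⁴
False

f(n) = n² is O(n²), and g(n) = n⁴ is O(n⁴).
Since O(n²) grows slower than O(n⁴), f(n) = Ω(g(n)) is false.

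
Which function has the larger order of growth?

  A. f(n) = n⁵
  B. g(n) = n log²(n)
A

f(n) = n⁵ is O(n⁵), while g(n) = n log²(n) is O(n log² n).
Since O(n⁵) grows faster than O(n log² n), f(n) dominates.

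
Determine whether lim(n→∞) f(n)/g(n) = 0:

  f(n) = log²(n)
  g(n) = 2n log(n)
True

f(n) = log²(n) is O(log² n), and g(n) = 2n log(n) is O(n log n).
Since O(log² n) grows strictly slower than O(n log n), f(n) = o(g(n)) is true.
This means lim(n→∞) f(n)/g(n) = 0.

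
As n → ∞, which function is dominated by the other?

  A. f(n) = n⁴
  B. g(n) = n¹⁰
A

f(n) = n⁴ is O(n⁴), while g(n) = n¹⁰ is O(n¹⁰).
Since O(n⁴) grows slower than O(n¹⁰), f(n) is dominated.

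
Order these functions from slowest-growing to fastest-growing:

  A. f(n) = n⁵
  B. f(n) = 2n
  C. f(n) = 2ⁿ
B < A < C

Comparing growth rates:
B = 2n is O(n)
A = n⁵ is O(n⁵)
C = 2ⁿ is O(2ⁿ)

Therefore, the order from slowest to fastest is: B < A < C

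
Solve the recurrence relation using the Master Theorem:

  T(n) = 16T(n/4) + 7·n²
Θ(n² log n)

Master Theorem: a = 16, b = 4, f(n) = 7·n².
Compute the critical exponent d = log₄(16) = 2.
Compare f(n) = Θ(n²) against n^d:
  k = 2 = d, so f(n) = Θ(n^d) — Case 2.
  Work is balanced across levels: T(n) = Θ(n^d log n) = Θ(n² log n).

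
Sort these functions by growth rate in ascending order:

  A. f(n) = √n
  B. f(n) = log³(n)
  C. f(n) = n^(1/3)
B < C < A

Comparing growth rates:
B = log³(n) is O(log³ n)
C = n^(1/3) is O(n^(1/3))
A = √n is O(√n)

Therefore, the order from slowest to fastest is: B < C < A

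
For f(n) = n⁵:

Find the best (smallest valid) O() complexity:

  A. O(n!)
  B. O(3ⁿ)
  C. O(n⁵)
C

f(n) = n⁵ is O(n⁵).
All listed options are valid Big-O bounds (upper bounds),
but O(n⁵) is the tightest (smallest valid bound).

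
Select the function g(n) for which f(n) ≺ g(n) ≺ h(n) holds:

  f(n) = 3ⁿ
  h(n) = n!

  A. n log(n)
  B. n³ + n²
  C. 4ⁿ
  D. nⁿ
C

We need g(n) with 3ⁿ = o(g(n)) and g(n) = o(n!), i.e. O(3ⁿ) ≺ g ≺ O(n!).
Check each option:
  A. n log(n) — O(n log n) does not grow strictly faster than f(n)
  B. n³ + n² — O(n³) does not grow strictly faster than f(n)
  C. 4ⁿ — O(4ⁿ) is strictly between O(3ⁿ) and O(n!) ✓
  D. nⁿ — O(nⁿ) does not grow strictly slower than h(n)

Only option C (4ⁿ) lies strictly between.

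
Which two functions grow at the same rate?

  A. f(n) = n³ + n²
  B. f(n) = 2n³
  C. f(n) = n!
A and B

Examining each function:
  A. n³ + n² is O(n³)
  B. 2n³ is O(n³)
  C. n! is O(n!)

Functions A and B both have the same complexity class.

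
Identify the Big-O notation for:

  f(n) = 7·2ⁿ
O(2ⁿ)

The dominant term in 7·2ⁿ is 7·2ⁿ, which is Θ(2ⁿ).
Constants are absorbed, so the tightest bound is O(2ⁿ).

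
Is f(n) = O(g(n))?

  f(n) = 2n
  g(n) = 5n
True

f(n) = 2n and g(n) = 5n are both O(n).
Big-O permits equal growth rates (f ≤ c·g for some c), so f(n) = O(g(n)) is true.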